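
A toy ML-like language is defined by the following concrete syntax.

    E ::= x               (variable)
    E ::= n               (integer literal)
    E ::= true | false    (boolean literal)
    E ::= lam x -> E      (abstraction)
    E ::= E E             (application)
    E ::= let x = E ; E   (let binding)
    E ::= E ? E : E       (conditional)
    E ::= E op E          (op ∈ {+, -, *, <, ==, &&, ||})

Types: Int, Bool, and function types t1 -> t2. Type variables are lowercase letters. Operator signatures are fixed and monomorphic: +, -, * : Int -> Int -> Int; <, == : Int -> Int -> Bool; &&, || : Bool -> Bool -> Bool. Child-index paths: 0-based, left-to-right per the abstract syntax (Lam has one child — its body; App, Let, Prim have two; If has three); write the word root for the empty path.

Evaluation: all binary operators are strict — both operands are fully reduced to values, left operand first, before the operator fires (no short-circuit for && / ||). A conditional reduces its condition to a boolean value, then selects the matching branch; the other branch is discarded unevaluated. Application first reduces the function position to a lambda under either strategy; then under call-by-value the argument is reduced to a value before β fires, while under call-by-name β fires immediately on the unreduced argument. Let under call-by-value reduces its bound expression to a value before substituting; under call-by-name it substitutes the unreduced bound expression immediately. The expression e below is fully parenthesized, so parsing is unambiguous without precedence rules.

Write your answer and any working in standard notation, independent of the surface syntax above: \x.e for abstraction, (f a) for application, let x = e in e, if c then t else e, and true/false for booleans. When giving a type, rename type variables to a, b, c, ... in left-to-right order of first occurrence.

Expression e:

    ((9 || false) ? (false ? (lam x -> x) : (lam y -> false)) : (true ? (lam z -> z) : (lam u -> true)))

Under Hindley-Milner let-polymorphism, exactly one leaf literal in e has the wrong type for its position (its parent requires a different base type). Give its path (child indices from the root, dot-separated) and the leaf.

Working:
  unify Int ~ Bool
  FAIL: mismatch Int ~ Bool

Answer: 0.0 : 9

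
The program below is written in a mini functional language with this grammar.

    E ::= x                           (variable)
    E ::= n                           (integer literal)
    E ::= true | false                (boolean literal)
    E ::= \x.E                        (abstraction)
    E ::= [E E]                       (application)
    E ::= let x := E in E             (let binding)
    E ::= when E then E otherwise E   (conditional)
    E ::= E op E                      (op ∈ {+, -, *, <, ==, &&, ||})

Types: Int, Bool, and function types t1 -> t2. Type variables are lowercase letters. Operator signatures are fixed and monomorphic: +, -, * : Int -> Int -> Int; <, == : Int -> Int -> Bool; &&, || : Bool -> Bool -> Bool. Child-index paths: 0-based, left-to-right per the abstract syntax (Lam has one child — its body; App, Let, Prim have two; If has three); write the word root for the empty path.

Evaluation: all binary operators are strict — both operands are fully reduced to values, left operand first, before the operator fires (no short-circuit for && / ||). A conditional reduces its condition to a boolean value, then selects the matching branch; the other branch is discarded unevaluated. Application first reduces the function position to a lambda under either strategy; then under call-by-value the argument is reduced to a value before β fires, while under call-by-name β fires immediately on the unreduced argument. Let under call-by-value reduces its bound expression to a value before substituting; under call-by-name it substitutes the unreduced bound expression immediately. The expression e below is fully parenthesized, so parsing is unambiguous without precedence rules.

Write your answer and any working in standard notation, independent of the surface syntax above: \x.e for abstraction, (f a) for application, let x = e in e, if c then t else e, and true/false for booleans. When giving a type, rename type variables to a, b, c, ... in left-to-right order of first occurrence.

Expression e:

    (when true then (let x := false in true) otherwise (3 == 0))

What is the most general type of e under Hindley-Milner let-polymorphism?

Derivation:
  unify Bool ~ Bool
let x : Bool
  unify Int ~ Int
  unify Int ~ Int
  unify Bool ~ Bool

Answer: Bool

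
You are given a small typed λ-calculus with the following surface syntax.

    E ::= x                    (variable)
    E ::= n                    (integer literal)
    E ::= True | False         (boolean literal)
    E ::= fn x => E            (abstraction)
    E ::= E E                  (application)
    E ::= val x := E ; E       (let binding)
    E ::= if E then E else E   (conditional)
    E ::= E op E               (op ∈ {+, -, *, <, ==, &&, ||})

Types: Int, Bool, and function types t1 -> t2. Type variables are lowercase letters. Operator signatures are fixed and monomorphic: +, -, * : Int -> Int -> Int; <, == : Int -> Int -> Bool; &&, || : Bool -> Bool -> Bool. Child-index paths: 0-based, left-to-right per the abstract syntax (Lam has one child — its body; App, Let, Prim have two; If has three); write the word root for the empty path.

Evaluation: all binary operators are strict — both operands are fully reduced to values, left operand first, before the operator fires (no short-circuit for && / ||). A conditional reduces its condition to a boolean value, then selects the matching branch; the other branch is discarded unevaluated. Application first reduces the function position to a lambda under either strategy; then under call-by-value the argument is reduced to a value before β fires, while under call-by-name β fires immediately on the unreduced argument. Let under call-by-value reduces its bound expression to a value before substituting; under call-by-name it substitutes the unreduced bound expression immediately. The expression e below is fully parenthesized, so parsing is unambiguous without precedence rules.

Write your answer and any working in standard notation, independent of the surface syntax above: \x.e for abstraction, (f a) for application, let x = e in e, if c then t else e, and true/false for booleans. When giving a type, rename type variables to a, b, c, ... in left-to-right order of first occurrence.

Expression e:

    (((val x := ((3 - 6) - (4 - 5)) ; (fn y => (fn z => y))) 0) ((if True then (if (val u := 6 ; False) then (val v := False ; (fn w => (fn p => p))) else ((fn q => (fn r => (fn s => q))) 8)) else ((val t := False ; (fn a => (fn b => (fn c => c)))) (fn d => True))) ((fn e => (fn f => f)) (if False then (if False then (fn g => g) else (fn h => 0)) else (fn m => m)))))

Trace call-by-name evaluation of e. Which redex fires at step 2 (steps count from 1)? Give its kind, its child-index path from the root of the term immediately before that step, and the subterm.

Answer: beta at 0 : ((\y.(\z.y)) 0)

Derivation:
step 0: (((let x = ((3 - 6) - (4 - 5)) in (\y.(\z.y))) 0) ((if true then (if (let u = 6 in false) then (let v = false in (\w.(\p.p))) else ((\q.(\r.(\s.q))) 8)) else ((let t = false in (\a.(\b.(\c.c)))) (\d.true))) ((\e.(\f.f)) (if false then (if false then (\g.g) else (\h.0)) else (\m.m)))))
step 1: [let@0.0] (((\y.(\z.y)) 0) ((if true then (if (let u = 6 in false) then (let v = false in (\w.(\p.p))) else ((\q.(\r.(\s.q))) 8)) else ((let t = false in (\a.(\b.(\c.c)))) (\d.true))) ((\e.(\f.f)) (if false then (if false then (\g.g) else (\h.0)) else (\m.m)))))
step 2: [beta@0] ((\z.0) ((if true then (if (let u = 6 in false) then (let v = false in (\w.(\p.p))) else ((\q.(\r.(\s.q))) 8)) else ((let t = false in (\a.(\b.(\c.c)))) (\d.true))) ((\e.(\f.f)) (if false then (if false then (\g.g) else (\h.0)) else (\m.m)))))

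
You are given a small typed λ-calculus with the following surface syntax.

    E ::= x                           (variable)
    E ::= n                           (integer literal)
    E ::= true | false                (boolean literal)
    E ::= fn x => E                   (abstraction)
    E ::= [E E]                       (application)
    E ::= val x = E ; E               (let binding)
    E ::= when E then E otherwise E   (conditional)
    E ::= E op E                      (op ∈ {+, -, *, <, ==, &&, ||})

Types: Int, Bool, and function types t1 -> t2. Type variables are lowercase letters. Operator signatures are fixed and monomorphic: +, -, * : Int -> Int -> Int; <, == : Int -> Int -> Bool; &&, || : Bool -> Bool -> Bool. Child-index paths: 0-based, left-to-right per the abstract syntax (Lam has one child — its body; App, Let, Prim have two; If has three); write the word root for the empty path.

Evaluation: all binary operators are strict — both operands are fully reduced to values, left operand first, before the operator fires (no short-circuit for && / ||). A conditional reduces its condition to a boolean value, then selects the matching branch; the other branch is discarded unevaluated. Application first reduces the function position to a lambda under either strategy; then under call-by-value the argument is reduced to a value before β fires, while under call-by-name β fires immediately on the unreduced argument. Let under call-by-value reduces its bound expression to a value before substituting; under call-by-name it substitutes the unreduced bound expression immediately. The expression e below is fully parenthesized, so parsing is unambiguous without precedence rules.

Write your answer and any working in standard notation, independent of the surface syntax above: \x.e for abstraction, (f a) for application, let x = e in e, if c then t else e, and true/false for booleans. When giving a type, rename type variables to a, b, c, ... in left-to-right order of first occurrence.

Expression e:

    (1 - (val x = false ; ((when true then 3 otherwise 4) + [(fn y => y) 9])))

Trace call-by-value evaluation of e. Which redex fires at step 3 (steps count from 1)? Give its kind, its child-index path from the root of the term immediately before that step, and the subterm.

Working:
step 0: (1 - (let x = false in ((if true then 3 else 4) + ((\y.y) 9))))
step 1: [let@1] (1 - ((if true then 3 else 4) + ((\y.y) 9)))
step 2: [if@1.0] (1 - (3 + ((\y.y) 9)))
step 3: [beta@1.1] (1 - (3 + 9))

Answer: beta at 1.1 : ((\y.y) 9)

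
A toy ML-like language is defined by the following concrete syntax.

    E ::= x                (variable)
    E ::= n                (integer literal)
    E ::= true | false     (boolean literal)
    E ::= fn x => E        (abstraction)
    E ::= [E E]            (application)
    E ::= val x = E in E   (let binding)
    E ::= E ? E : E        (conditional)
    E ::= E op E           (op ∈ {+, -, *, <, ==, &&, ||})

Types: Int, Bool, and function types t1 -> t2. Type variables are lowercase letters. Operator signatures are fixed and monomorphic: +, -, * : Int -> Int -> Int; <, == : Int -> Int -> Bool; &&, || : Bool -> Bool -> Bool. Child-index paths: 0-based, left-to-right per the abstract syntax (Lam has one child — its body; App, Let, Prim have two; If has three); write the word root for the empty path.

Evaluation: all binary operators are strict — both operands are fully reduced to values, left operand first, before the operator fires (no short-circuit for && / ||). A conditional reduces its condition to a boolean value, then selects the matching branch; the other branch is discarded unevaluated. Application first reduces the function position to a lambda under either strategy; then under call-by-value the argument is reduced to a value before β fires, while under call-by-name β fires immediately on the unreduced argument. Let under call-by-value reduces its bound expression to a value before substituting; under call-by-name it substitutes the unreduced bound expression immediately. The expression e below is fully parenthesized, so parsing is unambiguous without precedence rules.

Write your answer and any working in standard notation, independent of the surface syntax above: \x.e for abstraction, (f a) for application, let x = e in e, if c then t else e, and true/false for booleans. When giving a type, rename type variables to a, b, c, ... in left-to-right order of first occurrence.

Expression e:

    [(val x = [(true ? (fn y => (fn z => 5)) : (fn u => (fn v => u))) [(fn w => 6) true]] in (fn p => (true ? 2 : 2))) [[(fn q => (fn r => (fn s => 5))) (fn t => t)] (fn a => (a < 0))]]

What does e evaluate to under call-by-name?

Answer: 2

Derivation:
step 0: ((let x = ((if true then (\y.(\z.5)) else (\u.(\v.u))) ((\w.6) true)) in (\p.(if true then 2 else 2))) (((\q.(\r.(\s.5))) (\t.t)) (\a.(a < 0))))
step 1: [let@0] ((\p.(if true then 2 else 2)) (((\q.(\r.(\s.5))) (\t.t)) (\a.(a < 0))))
step 2: [beta@root] (if true then 2 else 2)
step 3: [if@root] 2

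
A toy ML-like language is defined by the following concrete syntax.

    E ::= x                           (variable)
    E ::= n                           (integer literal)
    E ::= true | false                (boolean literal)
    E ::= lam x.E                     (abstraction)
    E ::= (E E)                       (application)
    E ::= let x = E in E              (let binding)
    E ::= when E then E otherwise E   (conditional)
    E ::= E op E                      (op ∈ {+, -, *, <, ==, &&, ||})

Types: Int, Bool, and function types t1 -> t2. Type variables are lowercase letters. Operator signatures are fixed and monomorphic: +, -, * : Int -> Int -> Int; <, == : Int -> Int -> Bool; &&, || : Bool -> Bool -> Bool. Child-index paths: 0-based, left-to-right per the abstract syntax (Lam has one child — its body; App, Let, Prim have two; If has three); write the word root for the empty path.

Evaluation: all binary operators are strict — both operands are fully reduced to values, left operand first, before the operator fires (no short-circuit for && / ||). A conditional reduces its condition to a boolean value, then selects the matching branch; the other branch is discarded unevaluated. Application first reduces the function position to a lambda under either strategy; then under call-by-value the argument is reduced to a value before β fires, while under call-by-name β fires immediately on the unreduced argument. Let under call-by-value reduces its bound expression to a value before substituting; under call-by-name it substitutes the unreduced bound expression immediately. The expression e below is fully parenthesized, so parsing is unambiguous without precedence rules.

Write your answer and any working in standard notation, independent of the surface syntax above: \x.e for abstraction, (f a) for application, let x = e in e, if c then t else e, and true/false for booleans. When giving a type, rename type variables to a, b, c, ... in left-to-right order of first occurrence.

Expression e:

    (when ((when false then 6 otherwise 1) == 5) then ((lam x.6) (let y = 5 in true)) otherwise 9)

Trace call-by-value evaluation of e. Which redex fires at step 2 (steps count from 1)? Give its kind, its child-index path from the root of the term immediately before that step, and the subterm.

Working:
step 0: (if ((if false then 6 else 1) == 5) then ((\x.6) (let y = 5 in true)) else 9)
step 1: [if@0.0] (if (1 == 5) then ((\x.6) (let y = 5 in true)) else 9)
step 2: [delta@0] (if false then ((\x.6) (let y = 5 in true)) else 9)

Answer: delta at 0 : (1 == 5)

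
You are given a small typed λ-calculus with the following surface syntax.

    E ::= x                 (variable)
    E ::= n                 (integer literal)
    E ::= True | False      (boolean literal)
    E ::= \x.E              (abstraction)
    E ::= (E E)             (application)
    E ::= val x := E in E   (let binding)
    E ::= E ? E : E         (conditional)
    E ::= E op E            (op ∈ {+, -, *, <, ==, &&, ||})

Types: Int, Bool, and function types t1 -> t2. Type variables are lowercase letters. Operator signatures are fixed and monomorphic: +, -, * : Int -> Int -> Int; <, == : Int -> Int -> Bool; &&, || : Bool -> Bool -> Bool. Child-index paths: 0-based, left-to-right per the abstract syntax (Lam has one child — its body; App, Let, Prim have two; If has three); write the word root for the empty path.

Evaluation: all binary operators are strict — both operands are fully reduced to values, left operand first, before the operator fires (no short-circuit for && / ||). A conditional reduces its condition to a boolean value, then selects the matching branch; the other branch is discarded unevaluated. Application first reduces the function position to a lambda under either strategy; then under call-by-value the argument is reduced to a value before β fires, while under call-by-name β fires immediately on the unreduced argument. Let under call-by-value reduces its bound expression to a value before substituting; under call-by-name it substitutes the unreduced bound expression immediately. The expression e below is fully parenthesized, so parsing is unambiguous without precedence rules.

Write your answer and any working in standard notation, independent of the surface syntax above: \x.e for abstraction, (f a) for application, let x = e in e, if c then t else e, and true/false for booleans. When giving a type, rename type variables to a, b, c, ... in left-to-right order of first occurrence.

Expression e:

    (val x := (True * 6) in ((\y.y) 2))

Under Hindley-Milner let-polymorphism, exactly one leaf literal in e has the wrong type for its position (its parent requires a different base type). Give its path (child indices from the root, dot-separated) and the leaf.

Answer: 0.0 : true

Working:
  unify Bool ~ Int
  FAIL: mismatch Bool ~ Int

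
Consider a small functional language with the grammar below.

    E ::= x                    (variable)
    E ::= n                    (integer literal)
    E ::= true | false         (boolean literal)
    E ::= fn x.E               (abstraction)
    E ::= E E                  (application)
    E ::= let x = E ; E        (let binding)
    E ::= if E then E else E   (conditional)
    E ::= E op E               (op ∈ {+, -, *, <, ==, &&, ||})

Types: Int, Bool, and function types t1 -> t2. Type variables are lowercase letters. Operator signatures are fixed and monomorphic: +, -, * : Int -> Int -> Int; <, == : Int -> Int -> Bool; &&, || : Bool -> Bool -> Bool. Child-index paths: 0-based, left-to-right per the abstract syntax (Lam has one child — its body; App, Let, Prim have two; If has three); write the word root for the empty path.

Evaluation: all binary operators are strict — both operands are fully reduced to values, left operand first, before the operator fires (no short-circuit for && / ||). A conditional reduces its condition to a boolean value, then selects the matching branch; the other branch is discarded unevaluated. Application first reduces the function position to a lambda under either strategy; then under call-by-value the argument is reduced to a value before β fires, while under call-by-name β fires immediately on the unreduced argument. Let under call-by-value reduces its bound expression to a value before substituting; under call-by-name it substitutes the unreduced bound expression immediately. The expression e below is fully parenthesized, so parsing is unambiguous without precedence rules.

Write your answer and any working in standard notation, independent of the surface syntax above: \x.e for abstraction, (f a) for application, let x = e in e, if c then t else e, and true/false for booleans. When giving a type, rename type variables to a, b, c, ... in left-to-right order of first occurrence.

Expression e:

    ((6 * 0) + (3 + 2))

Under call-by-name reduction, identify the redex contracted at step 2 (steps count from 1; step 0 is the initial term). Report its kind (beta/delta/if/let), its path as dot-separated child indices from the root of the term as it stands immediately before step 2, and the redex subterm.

Derivation:
step 0: ((6 * 0) + (3 + 2))
step 1: [delta@0] (0 + (3 + 2))
step 2: [delta@1] (0 + 5)

Answer: delta at 1 : (3 + 2)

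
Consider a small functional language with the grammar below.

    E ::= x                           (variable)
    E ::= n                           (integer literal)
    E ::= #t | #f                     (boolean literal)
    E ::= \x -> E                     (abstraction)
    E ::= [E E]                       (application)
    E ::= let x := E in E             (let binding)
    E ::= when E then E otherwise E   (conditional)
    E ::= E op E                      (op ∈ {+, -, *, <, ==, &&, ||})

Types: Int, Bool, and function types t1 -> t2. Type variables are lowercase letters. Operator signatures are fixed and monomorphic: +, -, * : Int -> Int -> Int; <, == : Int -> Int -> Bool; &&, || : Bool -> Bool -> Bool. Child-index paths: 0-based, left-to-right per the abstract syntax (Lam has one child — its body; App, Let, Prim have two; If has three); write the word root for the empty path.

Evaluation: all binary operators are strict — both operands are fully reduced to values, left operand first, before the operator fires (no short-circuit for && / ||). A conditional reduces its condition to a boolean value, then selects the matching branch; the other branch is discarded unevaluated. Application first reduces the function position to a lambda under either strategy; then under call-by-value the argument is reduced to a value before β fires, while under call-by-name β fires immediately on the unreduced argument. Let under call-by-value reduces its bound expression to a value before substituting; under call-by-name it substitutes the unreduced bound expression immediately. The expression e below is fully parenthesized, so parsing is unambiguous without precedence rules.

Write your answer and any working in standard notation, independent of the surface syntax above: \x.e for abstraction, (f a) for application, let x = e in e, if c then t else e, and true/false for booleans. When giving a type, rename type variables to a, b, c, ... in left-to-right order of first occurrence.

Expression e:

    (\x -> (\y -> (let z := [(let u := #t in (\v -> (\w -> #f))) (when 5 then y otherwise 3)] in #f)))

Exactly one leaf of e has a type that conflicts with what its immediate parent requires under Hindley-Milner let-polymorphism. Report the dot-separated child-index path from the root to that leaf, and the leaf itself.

Derivation:
let u : Bool
\w._ : d -> Bool
\v._ : c -> d -> Bool
  unify Int ~ Bool
  FAIL: mismatch Int ~ Bool

Answer: 0.0.0.1.0 : 5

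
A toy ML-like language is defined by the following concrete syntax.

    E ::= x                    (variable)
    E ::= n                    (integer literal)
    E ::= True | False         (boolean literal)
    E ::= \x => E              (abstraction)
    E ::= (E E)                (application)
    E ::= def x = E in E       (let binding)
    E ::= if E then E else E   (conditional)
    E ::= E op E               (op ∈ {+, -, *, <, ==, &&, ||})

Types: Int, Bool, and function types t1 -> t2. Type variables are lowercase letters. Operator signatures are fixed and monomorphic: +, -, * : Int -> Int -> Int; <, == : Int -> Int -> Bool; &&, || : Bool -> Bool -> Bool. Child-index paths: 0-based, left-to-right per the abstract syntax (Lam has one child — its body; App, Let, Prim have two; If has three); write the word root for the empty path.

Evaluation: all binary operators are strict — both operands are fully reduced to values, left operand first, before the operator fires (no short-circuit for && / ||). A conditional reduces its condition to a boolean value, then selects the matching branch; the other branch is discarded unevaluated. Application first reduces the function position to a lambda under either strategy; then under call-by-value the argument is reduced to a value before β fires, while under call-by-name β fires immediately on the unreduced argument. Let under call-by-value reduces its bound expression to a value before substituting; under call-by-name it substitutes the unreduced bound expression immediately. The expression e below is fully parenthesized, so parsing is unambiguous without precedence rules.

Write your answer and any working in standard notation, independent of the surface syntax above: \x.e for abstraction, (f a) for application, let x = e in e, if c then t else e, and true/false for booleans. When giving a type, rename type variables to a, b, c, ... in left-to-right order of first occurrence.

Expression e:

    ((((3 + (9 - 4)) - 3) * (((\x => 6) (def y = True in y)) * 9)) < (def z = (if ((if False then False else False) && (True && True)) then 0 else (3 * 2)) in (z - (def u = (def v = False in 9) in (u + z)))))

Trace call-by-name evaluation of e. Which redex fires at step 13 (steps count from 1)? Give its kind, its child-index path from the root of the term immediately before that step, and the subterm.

Working:
step 0: ((((3 + (9 - 4)) - 3) * (((\x.6) (let y = true in y)) * 9)) < (let z = (if ((if false then false else false) && (true && true)) then 0 else (3 * 2)) in (z - (let u = (let v = false in 9) in (u + z)))))
step 1: [delta@0.0.0.1] ((((3 + 5) - 3) * (((\x.6) (let y = true in y)) * 9)) < (let z = (if ((if false then false else false) && (true && true)) then 0 else (3 * 2)) in (z - (let u = (let v = false in 9) in (u + z)))))
step 2: [delta@0.0.0] (((8 - 3) * (((\x.6) (let y = true in y)) * 9)) < (let z = (if ((if false then false else false) && (true && true)) then 0 else (3 * 2)) in (z - (let u = (let v = false in 9) in (u + z)))))
step 3: [delta@0.0] ((5 * (((\x.6) (let y = true in y)) * 9)) < (let z = (if ((if false then false else false) && (true && true)) then 0 else (3 * 2)) in (z - (let u = (let v = false in 9) in (u + z)))))
step 4: [beta@0.1.0] ((5 * (6 * 9)) < (let z = (if ((if false then false else false) && (true && true)) then 0 else (3 * 2)) in (z - (let u = (let v = false in 9) in (u + z)))))
step 5: [delta@0.1] ((5 * 54) < (let z = (if ((if false then false else false) && (true && true)) then 0 else (3 * 2)) in (z - (let u = (let v = false in 9) in (u + z)))))
step 6: [delta@0] (270 < (let z = (if ((if false then false else false) && (true && true)) then 0 else (3 * 2)) in (z - (let u = (let v = false in 9) in (u + z)))))
step 7: [let@1] (270 < ((if ((if false then false else false) && (true && true)) then 0 else (3 * 2)) - (let u = (let v = false in 9) in (u + (if ((if false then false else false) && (true && true)) then 0 else (3 * 2))))))
step 8: [if@1.0.0.0] (270 < ((if (false && (true && true)) then 0 else (3 * 2)) - (let u = (let v = false in 9) in (u + (if ((if false then false else false) && (true && true)) then 0 else (3 * 2))))))
step 9: [delta@1.0.0.1] (270 < ((if (false && true) then 0 else (3 * 2)) - (let u = (let v = false in 9) in (u + (if ((if false then false else false) && (true && true)) then 0 else (3 * 2))))))
step 10: [delta@1.0.0] (270 < ((if false then 0 else (3 * 2)) - (let u = (let v = false in 9) in (u + (if ((if false then false else false) && (true && true)) then 0 else (3 * 2))))))
step 11: [if@1.0] (270 < ((3 * 2) - (let u = (let v = false in 9) in (u + (if ((if false then false else false) && (true && true)) then 0 else (3 * 2))))))
step 12: [delta@1.0] (270 < (6 - (let u = (let v = false in 9) in (u + (if ((if false then false else false) && (true && true)) then 0 else (3 * 2))))))
step 13: [let@1.1] (270 < (6 - ((let v = false in 9) + (if ((if false then false else false) && (true && true)) then 0 else (3 * 2)))))

Answer: let at 1.1 : (let u = (let v = false in 9) in (u + (if ((if false then false else false) && (true && true)) then 0 else (3 * 2))))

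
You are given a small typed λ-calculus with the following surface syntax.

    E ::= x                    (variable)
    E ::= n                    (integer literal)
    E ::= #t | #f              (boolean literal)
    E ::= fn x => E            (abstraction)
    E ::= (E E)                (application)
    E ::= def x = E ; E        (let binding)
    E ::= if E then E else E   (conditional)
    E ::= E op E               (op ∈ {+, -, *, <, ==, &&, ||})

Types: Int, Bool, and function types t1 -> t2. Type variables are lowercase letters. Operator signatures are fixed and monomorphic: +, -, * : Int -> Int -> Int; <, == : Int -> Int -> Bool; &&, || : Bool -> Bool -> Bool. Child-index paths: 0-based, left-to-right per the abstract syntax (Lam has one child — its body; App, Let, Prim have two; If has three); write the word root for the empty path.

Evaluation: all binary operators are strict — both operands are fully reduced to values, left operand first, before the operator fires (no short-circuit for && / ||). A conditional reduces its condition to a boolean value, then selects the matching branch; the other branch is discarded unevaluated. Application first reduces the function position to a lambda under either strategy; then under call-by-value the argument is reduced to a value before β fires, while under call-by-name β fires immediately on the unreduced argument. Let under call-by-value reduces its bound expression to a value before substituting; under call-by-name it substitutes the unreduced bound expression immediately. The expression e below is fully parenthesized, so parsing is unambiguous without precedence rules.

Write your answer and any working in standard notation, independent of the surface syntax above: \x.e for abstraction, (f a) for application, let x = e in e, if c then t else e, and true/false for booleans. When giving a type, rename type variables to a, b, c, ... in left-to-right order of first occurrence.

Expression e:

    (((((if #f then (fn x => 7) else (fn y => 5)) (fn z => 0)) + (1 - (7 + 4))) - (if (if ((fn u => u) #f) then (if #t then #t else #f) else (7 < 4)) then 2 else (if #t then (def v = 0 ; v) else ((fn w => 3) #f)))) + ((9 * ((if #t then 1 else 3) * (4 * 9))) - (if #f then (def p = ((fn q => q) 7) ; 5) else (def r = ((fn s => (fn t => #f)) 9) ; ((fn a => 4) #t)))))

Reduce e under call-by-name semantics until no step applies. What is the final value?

Answer: 315

Trace:
step 0: (((((if false then (\x.7) else (\y.5)) (\z.0)) + (1 - (7 + 4))) - (if (if ((\u.u) false) then (if true then true else false) else (7 < 4)) then 2 else (if true then (let v = 0 in v) else ((\w.3) false)))) + ((9 * ((if true then 1 else 3) * (4 * 9))) - (if false then (let p = ((\q.q) 7) in 5) else (let r = ((\s.(\t.false)) 9) in ((\a.4) true)))))
step 1: [if@0.0.0.0] (((((\y.5) (\z.0)) + (1 - (7 + 4))) - (if (if ((\u.u) false) then (if true then true else false) else (7 < 4)) then 2 else (if true then (let v = 0 in v) else ((\w.3) false)))) + ((9 * ((if true then 1 else 3) * (4 * 9))) - (if false then (let p = ((\q.q) 7) in 5) else (let r = ((\s.(\t.false)) 9) in ((\a.4) true)))))
step 2: [beta@0.0.0] (((5 + (1 - (7 + 4))) - (if (if ((\u.u) false) then (if true then true else false) else (7 < 4)) then 2 else (if true then (let v = 0 in v) else ((\w.3) false)))) + ((9 * ((if true then 1 else 3) * (4 * 9))) - (if false then (let p = ((\q.q) 7) in 5) else (let r = ((\s.(\t.false)) 9) in ((\a.4) true)))))
step 3: [delta@0.0.1.1] (((5 + (1 - 11)) - (if (if ((\u.u) false) then (if true then true else false) else (7 < 4)) then 2 else (if true then (let v = 0 in v) else ((\w.3) false)))) + ((9 * ((if true then 1 else 3) * (4 * 9))) - (if false then (let p = ((\q.q) 7) in 5) else (let r = ((\s.(\t.false)) 9) in ((\a.4) true)))))
step 4: [delta@0.0.1] (((5 + -10) - (if (if ((\u.u) false) then (if true then true else false) else (7 < 4)) then 2 else (if true then (let v = 0 in v) else ((\w.3) false)))) + ((9 * ((if true then 1 else 3) * (4 * 9))) - (if false then (let p = ((\q.q) 7) in 5) else (let r = ((\s.(\t.false)) 9) in ((\a.4) true)))))
step 5: [delta@0.0] ((-5 - (if (if ((\u.u) false) then (if true then true else false) else (7 < 4)) then 2 else (if true then (let v = 0 in v) else ((\w.3) false)))) + ((9 * ((if true then 1 else 3) * (4 * 9))) - (if false then (let p = ((\q.q) 7) in 5) else (let r = ((\s.(\t.false)) 9) in ((\a.4) true)))))
step 6: [beta@0.1.0.0] ((-5 - (if (if false then (if true then true else false) else (7 < 4)) then 2 else (if true then (let v = 0 in v) else ((\w.3) false)))) + ((9 * ((if true then 1 else 3) * (4 * 9))) - (if false then (let p = ((\q.q) 7) in 5) else (let r = ((\s.(\t.false)) 9) in ((\a.4) true)))))
step 7: [if@0.1.0] ((-5 - (if (7 < 4) then 2 else (if true then (let v = 0 in v) else ((\w.3) false)))) + ((9 * ((if true then 1 else 3) * (4 * 9))) - (if false then (let p = ((\q.q) 7) in 5) else (let r = ((\s.(\t.false)) 9) in ((\a.4) true)))))
step 8: [delta@0.1.0] ((-5 - (if false then 2 else (if true then (let v = 0 in v) else ((\w.3) false)))) + ((9 * ((if true then 1 else 3) * (4 * 9))) - (if false then (let p = ((\q.q) 7) in 5) else (let r = ((\s.(\t.false)) 9) in ((\a.4) true)))))
step 9: [if@0.1] ((-5 - (if true then (let v = 0 in v) else ((\w.3) false))) + ((9 * ((if true then 1 else 3) * (4 * 9))) - (if false then (let p = ((\q.q) 7) in 5) else (let r = ((\s.(\t.false)) 9) in ((\a.4) true)))))
step 10: [if@0.1] ((-5 - (let v = 0 in v)) + ((9 * ((if true then 1 else 3) * (4 * 9))) - (if false then (let p = ((\q.q) 7) in 5) else (let r = ((\s.(\t.false)) 9) in ((\a.4) true)))))
step 11: [let@0.1] ((-5 - 0) + ((9 * ((if true then 1 else 3) * (4 * 9))) - (if false then (let p = ((\q.q) 7) in 5) else (let r = ((\s.(\t.false)) 9) in ((\a.4) true)))))
step 12: [delta@0] (-5 + ((9 * ((if true then 1 else 3) * (4 * 9))) - (if false then (let p = ((\q.q) 7) in 5) else (let r = ((\s.(\t.false)) 9) in ((\a.4) true)))))
step 13: [if@1.0.1.0] (-5 + ((9 * (1 * (4 * 9))) - (if false then (let p = ((\q.q) 7) in 5) else (let r = ((\s.(\t.false)) 9) in ((\a.4) true)))))
step 14: [delta@1.0.1.1] (-5 + ((9 * (1 * 36)) - (if false then (let p = ((\q.q) 7) in 5) else (let r = ((\s.(\t.false)) 9) in ((\a.4) true)))))
step 15: [delta@1.0.1] (-5 + ((9 * 36) - (if false then (let p = ((\q.q) 7) in 5) else (let r = ((\s.(\t.false)) 9) in ((\a.4) true)))))
step 16: [delta@1.0] (-5 + (324 - (if false then (let p = ((\q.q) 7) in 5) else (let r = ((\s.(\t.false)) 9) in ((\a.4) true)))))
step 17: [if@1.1] (-5 + (324 - (let r = ((\s.(\t.false)) 9) in ((\a.4) true))))
step 18: [let@1.1] (-5 + (324 - ((\a.4) true)))
step 19: [beta@1.1] (-5 + (324 - 4))
step 20: [delta@1] (-5 + 320)
step 21: [delta@root] 315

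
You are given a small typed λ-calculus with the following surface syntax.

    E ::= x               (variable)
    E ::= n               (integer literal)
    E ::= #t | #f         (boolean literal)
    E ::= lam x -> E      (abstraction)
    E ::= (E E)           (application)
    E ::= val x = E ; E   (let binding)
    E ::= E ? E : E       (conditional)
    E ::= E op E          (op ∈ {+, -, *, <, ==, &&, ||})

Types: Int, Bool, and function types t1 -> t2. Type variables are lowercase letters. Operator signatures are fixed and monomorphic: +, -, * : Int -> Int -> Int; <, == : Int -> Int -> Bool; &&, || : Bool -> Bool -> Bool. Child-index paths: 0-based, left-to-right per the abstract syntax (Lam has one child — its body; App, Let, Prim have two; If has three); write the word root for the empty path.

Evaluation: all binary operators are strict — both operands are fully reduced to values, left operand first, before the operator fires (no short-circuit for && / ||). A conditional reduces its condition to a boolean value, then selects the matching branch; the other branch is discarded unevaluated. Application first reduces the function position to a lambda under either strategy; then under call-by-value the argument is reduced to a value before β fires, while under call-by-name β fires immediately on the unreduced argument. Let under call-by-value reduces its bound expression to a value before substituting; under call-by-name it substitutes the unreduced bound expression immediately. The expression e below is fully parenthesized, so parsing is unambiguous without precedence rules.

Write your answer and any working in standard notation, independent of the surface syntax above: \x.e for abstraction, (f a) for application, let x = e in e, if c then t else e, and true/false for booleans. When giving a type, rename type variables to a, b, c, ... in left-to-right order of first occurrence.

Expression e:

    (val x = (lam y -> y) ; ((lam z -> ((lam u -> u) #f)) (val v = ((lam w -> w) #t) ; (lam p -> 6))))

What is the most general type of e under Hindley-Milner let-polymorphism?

Answer: Bool

Derivation:
y : a
\y._ : a -> a
let x : forall. a -> a
u : c
\u._ : c -> c
  unify c -> c ~ Bool -> d
  unify c ~ Bool
  unify Bool ~ d
_ _ : Bool
\z._ : b -> Bool
w : e
\w._ : e -> e
  unify e -> e ~ Bool -> f
  unify e ~ Bool
  unify Bool ~ f
_ _ : Bool
let v : Bool
\p._ : g -> Int
  unify b -> Bool ~ (g -> Int) -> h
  unify b ~ g -> Int
  unify Bool ~ h
_ _ : Bool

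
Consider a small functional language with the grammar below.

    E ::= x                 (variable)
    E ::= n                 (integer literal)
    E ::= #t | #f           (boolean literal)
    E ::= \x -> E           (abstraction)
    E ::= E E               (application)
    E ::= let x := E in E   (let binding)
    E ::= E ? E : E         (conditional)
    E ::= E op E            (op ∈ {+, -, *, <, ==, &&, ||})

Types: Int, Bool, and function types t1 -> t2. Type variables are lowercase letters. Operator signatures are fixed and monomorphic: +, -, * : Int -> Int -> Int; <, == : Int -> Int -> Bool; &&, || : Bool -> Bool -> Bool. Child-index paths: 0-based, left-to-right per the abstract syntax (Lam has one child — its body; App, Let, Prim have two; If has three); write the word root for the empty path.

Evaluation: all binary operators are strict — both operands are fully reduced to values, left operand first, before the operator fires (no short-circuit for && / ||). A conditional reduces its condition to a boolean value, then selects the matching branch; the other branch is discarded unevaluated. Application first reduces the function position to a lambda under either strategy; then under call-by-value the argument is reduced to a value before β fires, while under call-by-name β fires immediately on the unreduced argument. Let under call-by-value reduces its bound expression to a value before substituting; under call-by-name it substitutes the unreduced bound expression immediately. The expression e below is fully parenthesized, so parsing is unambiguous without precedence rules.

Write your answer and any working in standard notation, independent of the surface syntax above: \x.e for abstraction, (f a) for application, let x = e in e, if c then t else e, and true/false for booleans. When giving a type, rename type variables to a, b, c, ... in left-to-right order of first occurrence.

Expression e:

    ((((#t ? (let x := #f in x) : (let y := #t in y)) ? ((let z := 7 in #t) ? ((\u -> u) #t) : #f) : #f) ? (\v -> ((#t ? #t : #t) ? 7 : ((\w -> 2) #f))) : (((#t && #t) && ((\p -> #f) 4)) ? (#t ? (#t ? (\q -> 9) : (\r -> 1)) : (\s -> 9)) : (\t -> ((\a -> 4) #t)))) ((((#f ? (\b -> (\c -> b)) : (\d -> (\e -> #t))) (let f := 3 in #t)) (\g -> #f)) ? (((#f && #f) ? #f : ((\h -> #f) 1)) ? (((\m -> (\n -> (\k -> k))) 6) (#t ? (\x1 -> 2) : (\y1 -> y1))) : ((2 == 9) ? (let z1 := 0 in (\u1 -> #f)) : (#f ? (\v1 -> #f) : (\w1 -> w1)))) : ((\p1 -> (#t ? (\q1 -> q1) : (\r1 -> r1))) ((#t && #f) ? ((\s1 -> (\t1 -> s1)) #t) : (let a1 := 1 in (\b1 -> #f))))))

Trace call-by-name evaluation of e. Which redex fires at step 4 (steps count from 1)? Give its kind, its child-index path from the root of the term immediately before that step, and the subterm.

Answer: if at 0 : (if false then (\v.(if (if true then true else true) then 7 else ((\w.2) false))) else (if ((true && true) && ((\p.false) 4)) then (if true then (if true then (\q.9) else (\r.1)) else (\s.9)) else (\t.((\a.4) true))))

Derivation:
step 0: ((if (if (if true then (let x = false in x) else (let y = true in y)) then (if (let z = 7 in true) then ((\u.u) true) else false) else false) then (\v.(if (if true then true else true) then 7 else ((\w.2) false))) else (if ((true && true) && ((\p.false) 4)) then (if true then (if true then (\q.9) else (\r.1)) else (\s.9)) else (\t.((\a.4) true)))) (if (((if false then (\b.(\c.b)) else (\d.(\e.true))) (let f = 3 in true)) (\g.false)) then (if (if (false && false) then false else ((\h.false) 1)) then (((\m.(\n.(\k.k))) 6) (if true then (\x1.2) else (\y1.y1))) else (if (2 == 9) then (let z1 = 0 in (\u1.false)) else (if false then (\v1.false) else (\w1.w1)))) else ((\p1.(if true then (\q1.q1) else (\r1.r1))) (if (true && false) then ((\s1.(\t1.s1)) true) else (let a1 = 1 in (\b1.false))))))
step 1: [if@0.0.0] ((if (if (let x = false in x) then (if (let z = 7 in true) then ((\u.u) true) else false) else false) then (\v.(if (if true then true else true) then 7 else ((\w.2) false))) else (if ((true && true) && ((\p.false) 4)) then (if true then (if true then (\q.9) else (\r.1)) else (\s.9)) else (\t.((\a.4) true)))) (if (((if false then (\b.(\c.b)) else (\d.(\e.true))) (let f = 3 in true)) (\g.false)) then (if (if (false && false) then false else ((\h.false) 1)) then (((\m.(\n.(\k.k))) 6) (if true then (\x1.2) else (\y1.y1))) else (if (2 == 9) then (let z1 = 0 in (\u1.false)) else (if false then (\v1.false) else (\w1.w1)))) else ((\p1.(if true then (\q1.q1) else (\r1.r1))) (if (true && false) then ((\s1.(\t1.s1)) true) else (let a1 = 1 in (\b1.false))))))
step 2: [let@0.0.0] ((if (if false then (if (let z = 7 in true) then ((\u.u) true) else false) else false) then (\v.(if (if true then true else true) then 7 else ((\w.2) false))) else (if ((true && true) && ((\p.false) 4)) then (if true then (if true then (\q.9) else (\r.1)) else (\s.9)) else (\t.((\a.4) true)))) (if (((if false then (\b.(\c.b)) else (\d.(\e.true))) (let f = 3 in true)) (\g.false)) then (if (if (false && false) then false else ((\h.false) 1)) then (((\m.(\n.(\k.k))) 6) (if true then (\x1.2) else (\y1.y1))) else (if (2 == 9) then (let z1 = 0 in (\u1.false)) else (if false then (\v1.false) else (\w1.w1)))) else ((\p1.(if true then (\q1.q1) else (\r1.r1))) (if (true && false) then ((\s1.(\t1.s1)) true) else (let a1 = 1 in (\b1.false))))))
step 3: [if@0.0] ((if false then (\v.(if (if true then true else true) then 7 else ((\w.2) false))) else (if ((true && true) && ((\p.false) 4)) then (if true then (if true then (\q.9) else (\r.1)) else (\s.9)) else (\t.((\a.4) true)))) (if (((if false then (\b.(\c.b)) else (\d.(\e.true))) (let f = 3 in true)) (\g.false)) then (if (if (false && false) then false else ((\h.false) 1)) then (((\m.(\n.(\k.k))) 6) (if true then (\x1.2) else (\y1.y1))) else (if (2 == 9) then (let z1 = 0 in (\u1.false)) else (if false then (\v1.false) else (\w1.w1)))) else ((\p1.(if true then (\q1.q1) else (\r1.r1))) (if (true && false) then ((\s1.(\t1.s1)) true) else (let a1 = 1 in (\b1.false))))))
step 4: [if@0] ((if ((true && true) && ((\p.false) 4)) then (if true then (if true then (\q.9) else (\r.1)) else (\s.9)) else (\t.((\a.4) true))) (if (((if false then (\b.(\c.b)) else (\d.(\e.true))) (let f = 3 in true)) (\g.false)) then (if (if (false && false) then false else ((\h.false) 1)) then (((\m.(\n.(\k.k))) 6) (if true then (\x1.2) else (\y1.y1))) else (if (2 == 9) then (let z1 = 0 in (\u1.false)) else (if false then (\v1.false) else (\w1.w1)))) else ((\p1.(if true then (\q1.q1) else (\r1.r1))) (if (true && false) then ((\s1.(\t1.s1)) true) else (let a1 = 1 in (\b1.false))))))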